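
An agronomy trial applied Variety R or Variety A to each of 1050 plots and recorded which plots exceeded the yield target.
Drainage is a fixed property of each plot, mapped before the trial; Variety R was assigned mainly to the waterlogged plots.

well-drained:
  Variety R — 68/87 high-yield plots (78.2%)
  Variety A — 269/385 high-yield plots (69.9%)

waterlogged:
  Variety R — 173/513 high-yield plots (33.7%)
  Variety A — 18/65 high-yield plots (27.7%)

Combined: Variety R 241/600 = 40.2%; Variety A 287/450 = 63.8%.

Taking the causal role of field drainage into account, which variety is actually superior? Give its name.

Field drainage differs across varietys for reasons unrelated to any effect of the variety itself, and it separately predicts the outcome — a classic confounder. We must compare within field drainage levels.
Within each level — well-drained: 78.2% vs 69.9%; waterlogged: 33.7% vs 27.7% — Variety R is higher every time.

Variety R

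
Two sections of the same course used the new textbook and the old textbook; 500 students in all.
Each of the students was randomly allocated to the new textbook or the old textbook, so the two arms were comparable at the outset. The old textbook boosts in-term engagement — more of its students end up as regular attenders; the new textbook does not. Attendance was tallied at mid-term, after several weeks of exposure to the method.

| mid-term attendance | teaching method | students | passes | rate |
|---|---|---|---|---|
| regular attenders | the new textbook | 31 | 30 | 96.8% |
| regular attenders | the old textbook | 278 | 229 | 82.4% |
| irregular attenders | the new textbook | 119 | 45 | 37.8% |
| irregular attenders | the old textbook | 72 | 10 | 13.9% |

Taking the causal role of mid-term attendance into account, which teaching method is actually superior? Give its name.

The mid-term attendance-specific comparison favours the new textbook throughout, but the pooled figures favour the old textbook. The question is whether to condition on mid-term attendance.
Mid-term attendance here is a post-treatment variable shaped by the teaching method; conditioning on it would introduce bias rather than remove it. The overall comparison is the causal one.
Pooled: the new textbook 50.0% vs the old textbook 68.3%; the old textbook is higher overall.

the old textbook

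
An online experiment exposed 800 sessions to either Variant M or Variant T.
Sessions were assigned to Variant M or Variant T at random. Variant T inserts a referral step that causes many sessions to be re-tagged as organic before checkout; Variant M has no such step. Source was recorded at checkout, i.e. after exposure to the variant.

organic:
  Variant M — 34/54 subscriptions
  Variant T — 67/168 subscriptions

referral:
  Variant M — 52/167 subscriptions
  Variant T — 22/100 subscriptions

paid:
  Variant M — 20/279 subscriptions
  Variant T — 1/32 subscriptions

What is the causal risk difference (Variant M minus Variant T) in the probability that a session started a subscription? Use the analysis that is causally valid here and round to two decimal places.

-0.09

Traffic source is downstream of the variant. One should not condition on a consequence of treatment, so the overall rates are the right comparison.
The causal difference is the pooled difference: 0.212 − 0.300 = -0.088.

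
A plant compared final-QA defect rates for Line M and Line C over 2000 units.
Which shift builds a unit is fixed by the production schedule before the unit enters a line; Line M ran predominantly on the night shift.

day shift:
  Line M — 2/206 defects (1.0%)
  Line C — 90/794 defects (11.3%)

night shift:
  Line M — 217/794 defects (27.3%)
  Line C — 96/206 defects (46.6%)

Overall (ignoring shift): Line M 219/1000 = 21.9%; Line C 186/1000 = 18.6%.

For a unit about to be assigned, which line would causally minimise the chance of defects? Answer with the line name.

Shift satisfies the back-door criterion: it is not a descendant of the line, and it blocks the spurious path from line to outcome. Adjusting for it (i.e., using the within-shift rates) gives the causal effect.
Within each level — day shift: 1.0% vs 11.3%; night shift: 27.3% vs 46.6% — Line M is lower every time.

Line M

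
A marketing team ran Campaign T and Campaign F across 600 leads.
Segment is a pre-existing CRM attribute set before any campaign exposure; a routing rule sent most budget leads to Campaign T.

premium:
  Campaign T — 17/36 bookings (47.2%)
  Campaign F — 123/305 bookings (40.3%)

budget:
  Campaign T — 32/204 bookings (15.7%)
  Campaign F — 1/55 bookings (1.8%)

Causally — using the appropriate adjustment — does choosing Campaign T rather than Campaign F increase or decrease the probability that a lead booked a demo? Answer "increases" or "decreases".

Campaign T is higher inside every customer segment stratum but Campaign F is higher in aggregate. Whether to stratify depends on how customer segment relates to the campaign.
Here customer segment is a common cause — it drives both which campaign a case falls under and the outcome. The crude comparison mixes populations; the stratum-specific rates are the causally relevant ones.
Within each level — premium: 47.2% vs 40.3%; budget: 15.7% vs 1.8% — Campaign T is higher every time.

increases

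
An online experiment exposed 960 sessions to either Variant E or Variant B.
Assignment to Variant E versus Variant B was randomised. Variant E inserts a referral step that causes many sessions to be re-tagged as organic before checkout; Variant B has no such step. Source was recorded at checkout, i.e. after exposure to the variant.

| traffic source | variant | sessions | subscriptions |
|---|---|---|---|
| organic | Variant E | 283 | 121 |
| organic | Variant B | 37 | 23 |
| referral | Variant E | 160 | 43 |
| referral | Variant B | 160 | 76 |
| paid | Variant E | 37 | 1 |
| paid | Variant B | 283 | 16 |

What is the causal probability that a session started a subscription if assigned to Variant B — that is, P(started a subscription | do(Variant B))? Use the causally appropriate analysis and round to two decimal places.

Traffic source here is a post-treatment variable shaped by the variant; conditioning on it would introduce bias rather than remove it. The overall comparison is the causal one.
So P(outcome | do(Variant B)) is just the pooled rate for Variant B: 115/480 = 0.240.

0.24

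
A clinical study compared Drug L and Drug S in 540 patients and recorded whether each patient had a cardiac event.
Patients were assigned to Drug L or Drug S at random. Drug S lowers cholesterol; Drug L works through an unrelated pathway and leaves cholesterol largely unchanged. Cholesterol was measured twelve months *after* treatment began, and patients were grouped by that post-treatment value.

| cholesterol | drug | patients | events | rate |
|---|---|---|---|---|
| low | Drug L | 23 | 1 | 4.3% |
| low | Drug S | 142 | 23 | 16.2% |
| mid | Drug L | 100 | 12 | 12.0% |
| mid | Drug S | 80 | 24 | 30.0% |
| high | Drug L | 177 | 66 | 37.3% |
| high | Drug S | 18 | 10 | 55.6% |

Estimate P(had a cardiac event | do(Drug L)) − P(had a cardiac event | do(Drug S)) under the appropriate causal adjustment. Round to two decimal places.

Within every cholesterol level Drug L has the lower rate, yet pooled Drug S does — Simpson's reversal.
Cholesterol here is a post-treatment variable shaped by the drug; conditioning on it would introduce bias rather than remove it. The overall comparison is the causal one.
The causal difference is the pooled difference: 0.263 − 0.237 = +0.026.

+0.03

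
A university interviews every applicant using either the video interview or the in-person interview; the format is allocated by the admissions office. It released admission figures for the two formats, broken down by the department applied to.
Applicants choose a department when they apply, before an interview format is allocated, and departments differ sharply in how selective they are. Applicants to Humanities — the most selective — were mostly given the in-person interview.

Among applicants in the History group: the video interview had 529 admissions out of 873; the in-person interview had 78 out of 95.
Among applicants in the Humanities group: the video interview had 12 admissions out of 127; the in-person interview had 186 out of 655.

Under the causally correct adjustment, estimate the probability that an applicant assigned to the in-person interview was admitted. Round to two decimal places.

0.58

Within every department level the in-person interview has the higher rate, yet pooled the video interview does — Simpson's reversal.
Department is set before the interview format has any effect — it is not caused by the interview format — and it independently drives the outcome. That makes it a confounder, so the causal comparison is within department levels.
Standardising the in-person interview to the population department mix: 0.553·78/95 + 0.447·186/655 = 0.581.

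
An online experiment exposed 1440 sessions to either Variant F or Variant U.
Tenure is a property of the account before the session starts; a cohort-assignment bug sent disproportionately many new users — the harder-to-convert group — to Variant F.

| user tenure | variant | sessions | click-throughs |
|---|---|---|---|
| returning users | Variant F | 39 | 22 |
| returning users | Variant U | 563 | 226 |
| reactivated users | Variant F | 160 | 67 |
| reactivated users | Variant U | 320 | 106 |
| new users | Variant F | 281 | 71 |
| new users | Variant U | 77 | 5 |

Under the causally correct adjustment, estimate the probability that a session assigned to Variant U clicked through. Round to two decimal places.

0.29

Within every user tenure level Variant F has the higher rate, yet pooled Variant U does — Simpson's reversal.
Nothing the variant does changes user tenure; the imbalance is an allocation artefact. With user tenure also predicting the outcome, the pooled figure is confounded, and the within-stratum comparison is the causal one.
Standardising Variant U to the population user tenure mix: 0.418·226/563 + 0.333·106/320 + 0.249·5/77 = 0.294.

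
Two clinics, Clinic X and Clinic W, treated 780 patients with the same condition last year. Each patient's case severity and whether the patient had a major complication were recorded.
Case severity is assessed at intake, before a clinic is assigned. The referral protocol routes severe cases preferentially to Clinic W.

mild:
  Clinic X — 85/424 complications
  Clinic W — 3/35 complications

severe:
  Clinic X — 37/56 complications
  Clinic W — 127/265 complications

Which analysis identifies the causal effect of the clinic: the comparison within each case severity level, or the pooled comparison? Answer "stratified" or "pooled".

stratified

Clinic W is lower inside every case severity stratum but Clinic X is lower in aggregate. Whether to stratify depends on how case severity relates to the clinic.
Nothing the clinic does changes case severity; the imbalance is an allocation artefact. With case severity also predicting the outcome, the pooled figure is confounded, and the within-stratum comparison is the causal one.
Within each level — mild: 20.0% vs 8.6%; severe: 66.1% vs 47.9% — Clinic W is lower every time.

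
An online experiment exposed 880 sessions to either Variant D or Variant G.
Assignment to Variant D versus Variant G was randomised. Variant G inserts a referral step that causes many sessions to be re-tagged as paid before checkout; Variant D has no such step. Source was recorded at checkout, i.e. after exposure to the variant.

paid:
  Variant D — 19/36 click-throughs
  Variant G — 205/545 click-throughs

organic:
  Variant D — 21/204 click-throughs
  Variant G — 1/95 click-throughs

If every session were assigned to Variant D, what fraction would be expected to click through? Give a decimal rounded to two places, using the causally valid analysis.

The distribution of traffic source is itself part of what the variant does — it is an intermediate outcome. Holding it fixed would remove that part of the effect; the total effect is the pooled difference.
So P(outcome | do(Variant D)) is just the pooled rate for Variant D: 40/240 = 0.167.

0.17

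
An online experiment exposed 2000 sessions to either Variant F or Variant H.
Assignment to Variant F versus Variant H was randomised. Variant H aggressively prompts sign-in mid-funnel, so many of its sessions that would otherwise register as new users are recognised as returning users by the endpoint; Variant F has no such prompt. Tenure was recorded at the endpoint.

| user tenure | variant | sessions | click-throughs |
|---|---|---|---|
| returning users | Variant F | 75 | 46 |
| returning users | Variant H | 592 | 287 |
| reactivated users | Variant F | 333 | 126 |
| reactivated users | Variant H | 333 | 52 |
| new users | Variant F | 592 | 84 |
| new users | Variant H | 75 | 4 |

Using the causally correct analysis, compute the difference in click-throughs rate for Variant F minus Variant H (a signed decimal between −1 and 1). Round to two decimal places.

User tenure is recorded after the variant and is itself shifted by it — it sits on the causal path from variant to outcome. Conditioning on a mediator would strip out part of the effect we want; the pooled comparison gives the total causal effect.
The causal difference is the pooled difference: 0.256 − 0.343 = -0.087.

-0.09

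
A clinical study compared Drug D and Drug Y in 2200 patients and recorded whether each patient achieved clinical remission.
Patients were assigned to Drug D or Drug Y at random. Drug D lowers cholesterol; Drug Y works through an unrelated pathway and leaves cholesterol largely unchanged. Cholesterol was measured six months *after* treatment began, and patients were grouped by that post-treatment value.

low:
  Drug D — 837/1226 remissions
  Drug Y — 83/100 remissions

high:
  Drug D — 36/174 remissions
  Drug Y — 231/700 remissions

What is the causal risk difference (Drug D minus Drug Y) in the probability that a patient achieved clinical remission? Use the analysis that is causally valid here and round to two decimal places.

+0.23

Cholesterol lies on the pathway drug → cholesterol → outcome, so adjusting for it blocks the indirect effect. For the total causal effect of drug, use the unadjusted pooled rates.
The causal difference is the pooled difference: 0.624 − 0.393 = +0.231.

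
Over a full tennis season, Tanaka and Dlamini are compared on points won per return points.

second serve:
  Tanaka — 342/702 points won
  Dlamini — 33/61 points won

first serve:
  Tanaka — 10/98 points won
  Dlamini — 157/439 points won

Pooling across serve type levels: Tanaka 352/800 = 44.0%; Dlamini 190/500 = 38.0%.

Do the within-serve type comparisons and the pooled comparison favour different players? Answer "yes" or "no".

Within each serve type level (second serve 48.7% vs 54.1%; first serve 10.2% vs 35.8%), Dlamini has the higher rate every time. Pooled: 44.0% vs 38.0% — Tanaka has the higher rate overall. The two comparisons disagree.

yes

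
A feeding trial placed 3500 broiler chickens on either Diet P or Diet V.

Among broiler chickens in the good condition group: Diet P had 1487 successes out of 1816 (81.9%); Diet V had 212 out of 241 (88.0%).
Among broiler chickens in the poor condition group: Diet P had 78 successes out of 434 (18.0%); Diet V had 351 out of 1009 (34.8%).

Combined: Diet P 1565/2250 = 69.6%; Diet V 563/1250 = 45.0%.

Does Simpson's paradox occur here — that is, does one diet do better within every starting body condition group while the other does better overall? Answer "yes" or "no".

yes

Within each starting body condition level (good condition 81.9% vs 88.0%; poor condition 18.0% vs 34.8%), Diet V has the higher rate every time. Pooled: 69.6% vs 45.0% — Diet P has the higher rate overall. The two comparisons disagree.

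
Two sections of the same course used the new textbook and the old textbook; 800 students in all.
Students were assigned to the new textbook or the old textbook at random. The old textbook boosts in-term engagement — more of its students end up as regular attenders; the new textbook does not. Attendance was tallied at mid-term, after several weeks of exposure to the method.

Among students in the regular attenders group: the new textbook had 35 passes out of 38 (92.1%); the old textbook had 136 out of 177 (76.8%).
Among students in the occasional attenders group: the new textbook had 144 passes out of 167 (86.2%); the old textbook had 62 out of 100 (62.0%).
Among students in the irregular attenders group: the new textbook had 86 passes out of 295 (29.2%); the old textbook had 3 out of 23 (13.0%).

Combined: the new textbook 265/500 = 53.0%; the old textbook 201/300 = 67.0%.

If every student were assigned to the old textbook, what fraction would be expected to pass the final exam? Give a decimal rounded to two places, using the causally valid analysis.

Mid-term attendance is downstream of the teaching method. One should not condition on a consequence of treatment, so the overall rates are the right comparison.
So P(outcome | do(the old textbook)) is just the pooled rate for the old textbook: 201/300 = 0.670.

0.67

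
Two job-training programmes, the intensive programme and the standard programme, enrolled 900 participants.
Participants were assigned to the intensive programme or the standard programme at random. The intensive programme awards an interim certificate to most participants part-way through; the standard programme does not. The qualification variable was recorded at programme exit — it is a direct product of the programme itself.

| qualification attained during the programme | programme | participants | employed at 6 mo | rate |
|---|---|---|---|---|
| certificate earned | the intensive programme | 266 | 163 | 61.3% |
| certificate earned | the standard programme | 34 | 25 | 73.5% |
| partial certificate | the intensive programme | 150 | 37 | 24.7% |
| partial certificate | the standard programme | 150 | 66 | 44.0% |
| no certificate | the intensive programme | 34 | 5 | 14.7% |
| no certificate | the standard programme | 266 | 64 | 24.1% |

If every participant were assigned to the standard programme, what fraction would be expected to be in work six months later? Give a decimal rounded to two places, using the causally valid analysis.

0.34

The stratified and pooled comparisons disagree (the standard programme wins within each qualification attained during the programme; the intensive programme wins overall), so the answer turns on the causal role of qualification attained during the programme.
Qualification attained during the programme is recorded after the programme and is itself shifted by it — it sits on the causal path from programme to outcome. Conditioning on a mediator would strip out part of the effect we want; the pooled comparison gives the total causal effect.
So P(outcome | do(the standard programme)) is just the pooled rate for the standard programme: 155/450 = 0.344.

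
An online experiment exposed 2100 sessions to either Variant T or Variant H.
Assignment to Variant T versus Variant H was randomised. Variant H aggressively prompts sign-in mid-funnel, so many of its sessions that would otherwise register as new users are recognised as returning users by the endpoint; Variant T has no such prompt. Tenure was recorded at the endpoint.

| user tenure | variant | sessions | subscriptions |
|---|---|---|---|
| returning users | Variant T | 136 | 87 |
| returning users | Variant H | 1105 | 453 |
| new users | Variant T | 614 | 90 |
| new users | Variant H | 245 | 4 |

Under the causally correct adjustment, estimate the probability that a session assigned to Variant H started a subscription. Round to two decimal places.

0.34

The stratified and pooled comparisons disagree (Variant T wins within each user tenure; Variant H wins overall), so the answer turns on the causal role of user tenure.
User tenure here is a post-treatment variable shaped by the variant; conditioning on it would introduce bias rather than remove it. The overall comparison is the causal one.
So P(outcome | do(Variant H)) is just the pooled rate for Variant H: 457/1350 = 0.339.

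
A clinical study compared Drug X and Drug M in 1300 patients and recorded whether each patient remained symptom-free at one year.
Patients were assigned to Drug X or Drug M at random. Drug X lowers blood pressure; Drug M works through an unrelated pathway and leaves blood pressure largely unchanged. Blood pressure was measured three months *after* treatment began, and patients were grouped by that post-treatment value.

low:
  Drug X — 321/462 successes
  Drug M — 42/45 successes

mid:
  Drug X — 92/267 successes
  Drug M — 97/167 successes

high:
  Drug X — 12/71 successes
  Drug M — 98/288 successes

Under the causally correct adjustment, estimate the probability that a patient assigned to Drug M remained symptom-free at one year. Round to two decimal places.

0.47

Stratifying would compare drugs among patients the drugs themselves sorted into blood pressure groups — a form of selection on an intermediate. The unconditioned pooled rates give the total causal effect.
So P(outcome | do(Drug M)) is just the pooled rate for Drug M: 237/500 = 0.474.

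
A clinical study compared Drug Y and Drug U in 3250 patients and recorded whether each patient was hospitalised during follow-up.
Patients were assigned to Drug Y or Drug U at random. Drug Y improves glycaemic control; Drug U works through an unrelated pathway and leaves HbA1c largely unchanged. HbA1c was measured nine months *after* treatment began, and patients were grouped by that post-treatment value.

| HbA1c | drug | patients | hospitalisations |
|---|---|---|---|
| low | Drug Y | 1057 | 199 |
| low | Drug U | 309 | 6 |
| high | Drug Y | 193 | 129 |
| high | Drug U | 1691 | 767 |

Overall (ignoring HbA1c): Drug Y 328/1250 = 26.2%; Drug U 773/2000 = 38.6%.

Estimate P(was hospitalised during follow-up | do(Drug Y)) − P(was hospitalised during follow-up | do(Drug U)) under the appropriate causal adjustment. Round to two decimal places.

Because the drug influences HbA1c, HbA1c is a post-treatment mediator, not a confounder. Stratifying on it would bias the estimate; the causal effect is the crude pooled difference.
The causal difference is the pooled difference: 0.262 − 0.387 = -0.124.

-0.12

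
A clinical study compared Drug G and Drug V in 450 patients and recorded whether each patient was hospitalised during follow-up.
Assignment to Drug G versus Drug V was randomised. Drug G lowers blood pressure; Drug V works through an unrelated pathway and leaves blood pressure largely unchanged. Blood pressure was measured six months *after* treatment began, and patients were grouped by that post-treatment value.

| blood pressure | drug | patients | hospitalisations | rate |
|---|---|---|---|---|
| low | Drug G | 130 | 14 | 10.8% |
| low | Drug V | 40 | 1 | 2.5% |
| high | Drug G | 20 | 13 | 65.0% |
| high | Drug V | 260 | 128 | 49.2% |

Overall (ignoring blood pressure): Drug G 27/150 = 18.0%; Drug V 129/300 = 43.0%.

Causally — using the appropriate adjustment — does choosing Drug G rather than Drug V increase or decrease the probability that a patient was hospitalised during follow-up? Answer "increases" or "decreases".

Blood pressure is recorded after the drug and is itself shifted by it — it sits on the causal path from drug to outcome. Conditioning on a mediator would strip out part of the effect we want; the pooled comparison gives the total causal effect.
Pooled: Drug G 18.0% vs Drug V 43.0%; Drug G is lower overall.

decreases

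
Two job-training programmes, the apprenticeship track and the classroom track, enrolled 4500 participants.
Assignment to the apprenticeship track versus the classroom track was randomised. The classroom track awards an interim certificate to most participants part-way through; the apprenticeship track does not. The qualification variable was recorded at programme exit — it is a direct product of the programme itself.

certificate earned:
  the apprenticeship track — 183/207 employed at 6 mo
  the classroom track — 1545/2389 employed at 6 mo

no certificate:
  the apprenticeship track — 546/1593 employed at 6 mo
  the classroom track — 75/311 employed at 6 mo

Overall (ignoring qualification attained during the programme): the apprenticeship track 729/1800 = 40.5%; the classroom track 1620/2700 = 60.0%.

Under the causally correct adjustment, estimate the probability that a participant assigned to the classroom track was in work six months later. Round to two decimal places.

0.60

Within every qualification attained during the programme level the apprenticeship track has the higher rate, yet pooled the classroom track does — Simpson's reversal.
The distribution of qualification attained during the programme is itself part of what the programme does — it is an intermediate outcome. Holding it fixed would remove that part of the effect; the total effect is the pooled difference.
So P(outcome | do(the classroom track)) is just the pooled rate for the classroom track: 1620/2700 = 0.600.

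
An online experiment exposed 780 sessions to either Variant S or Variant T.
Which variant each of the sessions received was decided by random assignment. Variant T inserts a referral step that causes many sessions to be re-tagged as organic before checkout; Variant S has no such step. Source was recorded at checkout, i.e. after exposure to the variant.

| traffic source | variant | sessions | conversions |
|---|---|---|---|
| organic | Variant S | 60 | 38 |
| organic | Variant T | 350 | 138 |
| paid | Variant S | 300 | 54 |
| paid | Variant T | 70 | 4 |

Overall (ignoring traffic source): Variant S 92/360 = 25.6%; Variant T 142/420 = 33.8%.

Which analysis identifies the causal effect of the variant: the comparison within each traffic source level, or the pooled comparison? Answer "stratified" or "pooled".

Within every traffic source level Variant S has the higher rate, yet pooled Variant T does — Simpson's reversal.
The distribution of traffic source is itself part of what the variant does — it is an intermediate outcome. Holding it fixed would remove that part of the effect; the total effect is the pooled difference.
Pooled: Variant S 25.6% vs Variant T 33.8%; Variant T is higher overall.

pooled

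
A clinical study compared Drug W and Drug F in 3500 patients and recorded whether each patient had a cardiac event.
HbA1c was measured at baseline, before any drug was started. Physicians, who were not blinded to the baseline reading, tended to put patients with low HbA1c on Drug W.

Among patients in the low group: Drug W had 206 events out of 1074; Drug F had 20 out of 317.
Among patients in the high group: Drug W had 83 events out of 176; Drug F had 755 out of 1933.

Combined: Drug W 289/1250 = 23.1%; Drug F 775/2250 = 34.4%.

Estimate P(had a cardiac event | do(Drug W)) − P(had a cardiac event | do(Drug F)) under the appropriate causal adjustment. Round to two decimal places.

+0.10

The HbA1c-specific comparison favours Drug F throughout, but the pooled figures favour Drug W. The question is whether to condition on HbA1c.
Nothing the drug does changes HbA1c; the imbalance is an allocation artefact. With HbA1c also predicting the outcome, the pooled figure is confounded, and the within-stratum comparison is the causal one.
Adjusting over the population distribution of HbA1c: 0.397·(0.192−0.063) + 0.603·(0.472−0.391) = +0.100.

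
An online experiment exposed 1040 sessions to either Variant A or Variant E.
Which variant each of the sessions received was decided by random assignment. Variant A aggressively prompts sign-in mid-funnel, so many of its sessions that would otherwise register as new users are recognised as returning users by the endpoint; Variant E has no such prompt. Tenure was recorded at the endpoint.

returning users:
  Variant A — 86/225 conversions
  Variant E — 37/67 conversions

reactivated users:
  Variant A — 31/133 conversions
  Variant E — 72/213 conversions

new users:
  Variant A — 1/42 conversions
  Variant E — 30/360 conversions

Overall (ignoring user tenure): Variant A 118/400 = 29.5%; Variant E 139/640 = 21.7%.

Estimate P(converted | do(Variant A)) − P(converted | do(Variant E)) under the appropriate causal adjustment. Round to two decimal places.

The stratified and pooled comparisons disagree (Variant E wins within each user tenure; Variant A wins overall), so the answer turns on the causal role of user tenure.
Stratifying would compare variants among sessions the variants themselves sorted into user tenure groups — a form of selection on an intermediate. The unconditioned pooled rates give the total causal effect.
The causal difference is the pooled difference: 0.295 − 0.217 = +0.078.

+0.08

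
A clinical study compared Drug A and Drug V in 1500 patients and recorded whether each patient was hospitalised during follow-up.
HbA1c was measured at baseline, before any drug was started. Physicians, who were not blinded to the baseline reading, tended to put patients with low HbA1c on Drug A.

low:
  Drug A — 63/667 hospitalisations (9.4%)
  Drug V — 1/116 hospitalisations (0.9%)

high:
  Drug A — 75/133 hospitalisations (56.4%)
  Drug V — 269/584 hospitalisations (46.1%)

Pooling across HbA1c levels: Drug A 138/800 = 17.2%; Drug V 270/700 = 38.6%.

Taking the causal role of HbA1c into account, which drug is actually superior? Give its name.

Drug V is lower inside every HbA1c stratum but Drug A is lower in aggregate. Whether to stratify depends on how HbA1c relates to the drug.
HbA1c is set before the drug has any effect — it is not caused by the drug — and it independently drives the outcome. That makes it a confounder, so the causal comparison is within HbA1c levels.
Within each level — low: 9.4% vs 0.9%; high: 56.4% vs 46.1% — Drug V is lower every time.

Drug V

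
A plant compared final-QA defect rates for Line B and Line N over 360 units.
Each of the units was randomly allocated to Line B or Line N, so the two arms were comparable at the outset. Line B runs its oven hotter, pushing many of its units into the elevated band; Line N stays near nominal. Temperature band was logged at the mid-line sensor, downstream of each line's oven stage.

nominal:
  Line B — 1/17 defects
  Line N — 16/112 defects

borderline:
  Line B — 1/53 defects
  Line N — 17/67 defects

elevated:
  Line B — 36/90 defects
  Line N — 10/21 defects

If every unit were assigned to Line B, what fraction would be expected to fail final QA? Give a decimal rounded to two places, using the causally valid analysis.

0.24

Because the line influences in-process temperature band, in-process temperature band is a post-treatment mediator, not a confounder. Stratifying on it would bias the estimate; the causal effect is the crude pooled difference.
So P(outcome | do(Line B)) is just the pooled rate for Line B: 38/160 = 0.237.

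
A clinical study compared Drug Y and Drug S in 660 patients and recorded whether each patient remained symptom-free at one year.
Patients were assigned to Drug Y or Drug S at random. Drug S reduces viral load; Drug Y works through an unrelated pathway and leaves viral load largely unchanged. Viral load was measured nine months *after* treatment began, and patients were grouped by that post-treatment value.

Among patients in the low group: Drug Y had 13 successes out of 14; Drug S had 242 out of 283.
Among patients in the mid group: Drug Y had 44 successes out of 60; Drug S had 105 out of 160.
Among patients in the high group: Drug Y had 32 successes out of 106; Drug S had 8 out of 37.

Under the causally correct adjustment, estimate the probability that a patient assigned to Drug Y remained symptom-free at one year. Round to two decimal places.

0.49

Because the drug influences viral load, viral load is a post-treatment mediator, not a confounder. Stratifying on it would bias the estimate; the causal effect is the crude pooled difference.
So P(outcome | do(Drug Y)) is just the pooled rate for Drug Y: 89/180 = 0.494.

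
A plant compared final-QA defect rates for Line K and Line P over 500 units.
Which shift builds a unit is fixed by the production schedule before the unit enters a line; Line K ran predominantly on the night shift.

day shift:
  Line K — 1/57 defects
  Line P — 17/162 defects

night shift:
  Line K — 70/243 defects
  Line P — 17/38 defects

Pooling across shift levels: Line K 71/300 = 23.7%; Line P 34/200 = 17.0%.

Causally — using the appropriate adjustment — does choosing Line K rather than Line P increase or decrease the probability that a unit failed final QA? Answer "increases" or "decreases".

Within every shift level Line K has the lower rate, yet pooled Line P does — Simpson's reversal.
The imbalance in shift arose from how units were allocated, not from anything the line did; and shift independently affects the outcome. The pooled gap is confounded — condition on shift.
Within each level — day shift: 1.8% vs 10.5%; night shift: 28.8% vs 44.7% — Line K is lower every time.

decreases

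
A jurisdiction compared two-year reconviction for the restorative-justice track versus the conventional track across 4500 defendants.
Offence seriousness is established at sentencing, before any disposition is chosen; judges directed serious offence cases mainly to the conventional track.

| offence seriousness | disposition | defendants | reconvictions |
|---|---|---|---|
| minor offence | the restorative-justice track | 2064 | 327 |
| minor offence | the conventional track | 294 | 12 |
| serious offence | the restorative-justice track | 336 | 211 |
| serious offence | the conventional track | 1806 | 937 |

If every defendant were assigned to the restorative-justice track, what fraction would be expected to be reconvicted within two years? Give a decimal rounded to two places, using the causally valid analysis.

0.38

Offence seriousness differs across dispositions for reasons unrelated to any effect of the disposition itself, and it separately predicts the outcome — a classic confounder. We must compare within offence seriousness levels.
Standardising the restorative-justice track to the population offence seriousness mix: 0.524·327/2064 + 0.476·211/336 = 0.382.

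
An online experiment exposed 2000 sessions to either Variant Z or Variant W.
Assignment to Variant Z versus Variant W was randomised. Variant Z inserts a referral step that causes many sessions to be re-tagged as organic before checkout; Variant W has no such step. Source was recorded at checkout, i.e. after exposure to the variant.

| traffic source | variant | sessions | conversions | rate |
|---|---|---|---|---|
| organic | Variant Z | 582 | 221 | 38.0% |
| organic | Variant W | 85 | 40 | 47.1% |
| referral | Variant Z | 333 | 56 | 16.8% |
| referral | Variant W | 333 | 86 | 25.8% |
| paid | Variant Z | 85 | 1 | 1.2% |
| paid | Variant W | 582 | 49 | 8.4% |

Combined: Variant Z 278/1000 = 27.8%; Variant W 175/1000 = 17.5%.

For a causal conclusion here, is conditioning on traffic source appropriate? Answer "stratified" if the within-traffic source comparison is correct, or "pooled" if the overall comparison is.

pooled

Traffic source is recorded after the variant and is itself shifted by it — it sits on the causal path from variant to outcome. Conditioning on a mediator would strip out part of the effect we want; the pooled comparison gives the total causal effect.
Pooled: Variant Z 27.8% vs Variant W 17.5%; Variant Z is higher overall.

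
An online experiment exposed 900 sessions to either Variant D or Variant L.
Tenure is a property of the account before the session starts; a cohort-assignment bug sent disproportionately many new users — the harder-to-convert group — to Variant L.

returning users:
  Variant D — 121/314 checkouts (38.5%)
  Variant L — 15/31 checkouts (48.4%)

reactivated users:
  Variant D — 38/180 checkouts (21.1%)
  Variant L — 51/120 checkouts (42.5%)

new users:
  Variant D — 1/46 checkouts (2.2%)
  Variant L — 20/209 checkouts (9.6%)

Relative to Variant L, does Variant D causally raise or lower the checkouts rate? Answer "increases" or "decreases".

decreases

Here user tenure is a common cause — it drives both which variant a case falls under and the outcome. The crude comparison mixes populations; the stratum-specific rates are the causally relevant ones.
Within each level — returning users: 38.5% vs 48.4%; reactivated users: 21.1% vs 42.5%; new users: 2.2% vs 9.6% — Variant L is higher every time.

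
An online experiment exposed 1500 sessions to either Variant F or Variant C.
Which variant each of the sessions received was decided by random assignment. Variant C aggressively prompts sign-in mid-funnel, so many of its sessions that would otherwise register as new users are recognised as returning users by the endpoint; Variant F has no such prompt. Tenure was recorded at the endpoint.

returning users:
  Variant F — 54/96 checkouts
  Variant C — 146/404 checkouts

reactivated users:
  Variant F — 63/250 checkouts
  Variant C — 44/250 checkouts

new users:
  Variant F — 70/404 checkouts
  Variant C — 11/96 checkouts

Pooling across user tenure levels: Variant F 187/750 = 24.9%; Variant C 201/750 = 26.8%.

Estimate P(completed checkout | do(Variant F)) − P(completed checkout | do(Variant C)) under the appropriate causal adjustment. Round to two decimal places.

-0.02

Because the variant influences user tenure, user tenure is a post-treatment mediator, not a confounder. Stratifying on it would bias the estimate; the causal effect is the crude pooled difference.
The causal difference is the pooled difference: 0.249 − 0.268 = -0.019.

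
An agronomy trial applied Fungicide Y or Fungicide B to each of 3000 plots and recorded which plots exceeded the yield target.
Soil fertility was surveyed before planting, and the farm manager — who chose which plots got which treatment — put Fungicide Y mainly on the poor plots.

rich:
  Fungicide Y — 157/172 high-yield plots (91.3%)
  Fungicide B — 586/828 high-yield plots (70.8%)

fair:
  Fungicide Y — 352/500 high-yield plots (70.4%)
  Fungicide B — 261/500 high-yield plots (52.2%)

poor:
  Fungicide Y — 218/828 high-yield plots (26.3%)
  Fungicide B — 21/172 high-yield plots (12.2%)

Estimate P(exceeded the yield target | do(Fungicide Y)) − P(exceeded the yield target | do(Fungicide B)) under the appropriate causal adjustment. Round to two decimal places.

Soil fertility is set before the fungicide has any effect — it is not caused by the fungicide — and it independently drives the outcome. That makes it a confounder, so the causal comparison is within soil fertility levels.
Adjusting over the population distribution of soil fertility: 0.333·(0.913−0.708) + 0.333·(0.704−0.522) + 0.333·(0.263−0.122) = +0.176.

+0.18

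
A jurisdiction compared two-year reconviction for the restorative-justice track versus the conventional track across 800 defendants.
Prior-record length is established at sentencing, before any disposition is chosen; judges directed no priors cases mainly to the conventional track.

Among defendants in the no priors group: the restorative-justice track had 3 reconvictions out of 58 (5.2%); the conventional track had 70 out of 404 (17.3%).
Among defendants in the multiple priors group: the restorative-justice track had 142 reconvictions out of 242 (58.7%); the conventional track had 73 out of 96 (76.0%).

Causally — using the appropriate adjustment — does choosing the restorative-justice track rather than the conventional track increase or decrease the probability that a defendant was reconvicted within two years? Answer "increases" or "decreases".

decreases

Prior-record length differs across dispositions for reasons unrelated to any effect of the disposition itself, and it separately predicts the outcome — a classic confounder. We must compare within prior-record length levels.
Within each level — no priors: 5.2% vs 17.3%; multiple priors: 58.7% vs 76.0% — the restorative-justice track is lower every time.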